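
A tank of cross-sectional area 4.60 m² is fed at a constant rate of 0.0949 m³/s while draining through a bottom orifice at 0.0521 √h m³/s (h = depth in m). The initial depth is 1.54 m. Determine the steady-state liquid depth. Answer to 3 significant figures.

3.32 m

Volume balance on the tank: A dh/dt = Q_in − 0.0521 √h. At steady state dh/dt = 0:
Q_in = 0.0521 √h_ss ⇒ √h_ss = 0.0949/0.0521 = 1.8215.
h_ss = 1.8215² = 3.3179 m. (Since h₀ = 1.54 m < h_ss, the level will rise toward this value.)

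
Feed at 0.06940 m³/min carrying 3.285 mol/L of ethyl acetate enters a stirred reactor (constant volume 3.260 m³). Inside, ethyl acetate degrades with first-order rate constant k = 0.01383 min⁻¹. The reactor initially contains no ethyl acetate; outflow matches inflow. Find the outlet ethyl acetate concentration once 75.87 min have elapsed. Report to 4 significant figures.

1.853 mol/L

Accumulation = in − out − consumed: V dC/dt = Q C_in − Q C − k V C.
dC/dt = (Q/V) C_in − (Q/V + k) C; effective rate a = Q/V + k = 0.0212883 + 0.01383 = 0.0351183 min⁻¹.
C_ss = Q C_in/(Q + kV) = 1.99133 mol/L; C(t) = C_ss + (C₀ − C_ss) e^(−a t).
C(75.87) = 1.99133 + (-1.99133)·e^(−0.0351183·75.87) = 1.99133 + (-1.99133)·0.0696391 = 1.85266 mol/L.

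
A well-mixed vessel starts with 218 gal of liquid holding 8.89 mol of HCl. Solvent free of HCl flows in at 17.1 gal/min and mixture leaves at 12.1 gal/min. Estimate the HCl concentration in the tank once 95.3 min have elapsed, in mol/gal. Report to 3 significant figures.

Let m(t) be the amount of HCl. Volume: V(t) = V₀ + (Q_in − Q_out) t = 218 + 5.0000 t; V(95.3) = 694.50 gal.
No HCl enters, so dm/dt = −Q_out · (m/V).
dm/m = −Q_out dt/(V₀ + 5.0000 t); integrating gives ln(m/m₀) = −(Q_out/(Q_in−Q_out)) ln(V/V₀).
m = m₀ (V₀/V)^(Q_out/(Q_in−Q_out)) = 8.89 × (218/694.50)^(2.4200) = 0.53842 mol.
C = m/V = 0.53842/694.50 = 0.00077526 mol/gal.

0.000775 mol/gal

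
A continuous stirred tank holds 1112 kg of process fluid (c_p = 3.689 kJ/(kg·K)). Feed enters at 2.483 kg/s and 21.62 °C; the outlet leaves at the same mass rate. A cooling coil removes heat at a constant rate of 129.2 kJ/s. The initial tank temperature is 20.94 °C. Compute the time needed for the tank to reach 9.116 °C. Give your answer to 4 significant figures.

First-law balance (no shaft work): M c_p dT/dt = ṁ c_p (T_in − T) − 129.2.
τ = M/ṁ = 447.845 s; T_ss = T_in − Q̇/(ṁ c_p) = 7.51487 °C.
T(t) = T_ss + (T₀ − T_ss) e^(−t/τ). Set T = 9.116:
e^(−t/τ) = (9.116 − 7.51487)/(20.94 − 7.51487) = 0.119264
t = −447.845 · ln(0.119264) = 952.306 s.

952.3 s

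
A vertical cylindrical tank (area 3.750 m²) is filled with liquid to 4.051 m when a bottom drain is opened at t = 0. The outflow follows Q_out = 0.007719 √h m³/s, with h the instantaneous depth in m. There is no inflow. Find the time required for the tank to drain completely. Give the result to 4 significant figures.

1956 s

With no inflow, A dh/dt = −0.007719 √h.
∫ h^(−1/2) dh = −(0.007719/A) ∫ dt, giving 2√h = 2√h₀ − (0.007719/A) t.
Set h = 0: 2√h₀ = (0.007719/A) t_empty ⇒ t_empty = 2A√h₀/0.007719.
t_empty = 2·3.750·√4.051/0.007719 = 7.50000·2.01271/0.007719 = 1955.61 s.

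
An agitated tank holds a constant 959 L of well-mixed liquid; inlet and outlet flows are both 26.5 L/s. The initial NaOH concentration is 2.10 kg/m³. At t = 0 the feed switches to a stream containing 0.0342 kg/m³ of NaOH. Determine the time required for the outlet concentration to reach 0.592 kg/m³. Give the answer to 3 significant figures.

47.4 s

Mass balance on the solute (V constant): V dC/dt = Q(C_in − C), so τ = V/Q = 36.189 s.
C(t) = C_in + (C₀ − C_in) e^(−t/τ). Set C = 0.592 and solve for t:
e^(−t/τ) = (C − C_in)/(C₀ − C_in) = (0.592 − 0.0342)/(2.10 − 0.0342) = 0.27002
t = −τ ln(…) = 36.189 × 1.3093 = 47.381 s.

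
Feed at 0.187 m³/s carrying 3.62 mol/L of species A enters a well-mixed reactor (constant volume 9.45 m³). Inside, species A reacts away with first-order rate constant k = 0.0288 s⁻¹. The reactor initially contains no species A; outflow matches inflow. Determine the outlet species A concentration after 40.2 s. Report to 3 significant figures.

1.27 mol/L

Species balance: V dC/dt = Q C_in − Q C − k V C.
This is linear with rate a = Q/V + k = 0.048588 s⁻¹.
C_ss = Q C_in/(Q + kV) = 1.4743 mol/L; C(t) = C_ss + (C₀ − C_ss) e^(−a t).
C(40.2) = 1.4743 + (-1.4743)·e^(−0.048588·40.2) = 1.4743 + (-1.4743)·0.14181 = 1.2652 mol/L.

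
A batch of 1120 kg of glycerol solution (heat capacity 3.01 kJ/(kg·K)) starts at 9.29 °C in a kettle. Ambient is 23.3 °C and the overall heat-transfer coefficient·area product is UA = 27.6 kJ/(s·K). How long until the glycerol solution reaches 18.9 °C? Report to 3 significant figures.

Lumped-capacitance energy balance: M c_p dT/dt = UA(T_amb − T).
τ = M c_p/UA = 122.14 s; T_ss = T_amb = 23.300 °C.
T(t) = T_ss + (T₀ − T_ss)e^(−t/τ); set T = 18.9:
t = −τ ln[(T − T_ss)/(T₀ − T_ss)] = −122.14 · ln(0.31406) = 141.46 s.

141 s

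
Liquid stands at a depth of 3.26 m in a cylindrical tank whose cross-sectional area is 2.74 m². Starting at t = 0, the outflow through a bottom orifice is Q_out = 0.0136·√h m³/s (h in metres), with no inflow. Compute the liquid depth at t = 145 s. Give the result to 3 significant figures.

Mass balance (ρ constant): A dh/dt = −0.0136 √h.
Separate and integrate: 2(√h − √h₀) = −(0.0136/A) t.
√h = √3.26 − 0.0136·145/(2·2.74) = 1.8055 − 0.35985 = 1.4457.
h = 1.4457² = 2.0900 m.

2.09 m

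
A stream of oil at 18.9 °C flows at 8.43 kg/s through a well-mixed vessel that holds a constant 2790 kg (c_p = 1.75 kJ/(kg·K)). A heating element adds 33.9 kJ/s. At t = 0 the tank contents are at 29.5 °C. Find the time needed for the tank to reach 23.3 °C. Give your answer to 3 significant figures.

455 s

M c_p dT/dt = ṁ c_p (T_in − T) + Q̇.
τ = M/ṁ = 330.96 s; T_ss = T_in + Q̇/(ṁ c_p) = 21.198 °C.
T(t) = T_ss + (T₀ − T_ss) e^(−t/τ). Set T = 23.3:
e^(−t/τ) = (23.3 − 21.198)/(29.5 − 21.198) = 0.25320
t = −330.96 · ln(0.25320) = 454.60 s.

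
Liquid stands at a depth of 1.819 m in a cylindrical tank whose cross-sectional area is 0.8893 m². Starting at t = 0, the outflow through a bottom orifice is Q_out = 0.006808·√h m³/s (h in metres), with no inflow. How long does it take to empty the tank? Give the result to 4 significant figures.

352.4 s

Unsteady balance on liquid volume: A dh/dt = −0.006808 √h.
Separate and integrate: 2(√h − √h₀) = −(0.006808/A) t.
Tank is empty when √h = 0: t_empty = 2A√h₀/0.006808.
t_empty = 2·0.8893·√1.819/0.006808 = 1.77860·1.34870/0.006808 = 352.351 s.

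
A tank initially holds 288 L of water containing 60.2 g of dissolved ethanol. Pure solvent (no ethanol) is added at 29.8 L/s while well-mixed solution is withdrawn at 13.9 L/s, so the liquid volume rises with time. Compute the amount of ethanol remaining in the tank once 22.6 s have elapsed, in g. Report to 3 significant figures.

29.7 g

Let m(t) be the amount of ethanol. Volume: V(t) = V₀ + (Q_in − Q_out) t = 288 + 15.900 t; V(22.6) = 647.34 L.
Species balance (pure solvent in): dm/dt = −Q_out · m/V(t).
dm/m = −Q_out dt/(V₀ + 15.900 t); integrating gives ln(m/m₀) = −(Q_out/(Q_in−Q_out)) ln(V/V₀).
m = m₀ (V₀/V)^(Q_out/(Q_in−Q_out)) = 60.2 × (288/647.34)^(0.87421) = 29.655 g.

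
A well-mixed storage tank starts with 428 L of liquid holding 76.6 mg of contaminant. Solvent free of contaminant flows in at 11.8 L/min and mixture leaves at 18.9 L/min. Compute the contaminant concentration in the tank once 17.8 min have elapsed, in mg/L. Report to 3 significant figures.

Total volume: dV/dt = Q_in − Q_out = -7.1000 L/min, so V(t) = 428 − 7.1000 t and V(17.8) = 301.62 L.
No contaminant enters, so dm/dt = −Q_out · (m/V).
Separate: dm/m = −Q_out dt/V(t) ⇒ ln(m/m₀) = −(Q_out/(Q_in−Q_out)) ln(V/V₀).
m = m₀ (V₀/V)^(Q_out/(Q_in−Q_out)) = 76.6 × (428/301.62)^(-2.6620) = 30.175 mg.
C = m/V = 30.175/301.62 = 0.10004 mg/L.

0.100 mg/L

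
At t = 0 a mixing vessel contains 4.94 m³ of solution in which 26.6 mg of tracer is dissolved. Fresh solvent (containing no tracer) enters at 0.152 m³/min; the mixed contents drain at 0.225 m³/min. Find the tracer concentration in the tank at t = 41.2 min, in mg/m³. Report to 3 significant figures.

0.763 mg/m³

Let m(t) be the amount of tracer. Volume: V(t) = V₀ + (Q_in − Q_out) t = 4.94 − 0.073000 t; V(41.2) = 1.9324 m³.
Solute balance: dm/dt = 0 − Q_out C = −Q_out m/V(t).
Separate: dm/m = −Q_out dt/V(t) ⇒ ln(m/m₀) = −(Q_out/(Q_in−Q_out)) ln(V/V₀).
m = m₀ (V₀/V)^(Q_out/(Q_in−Q_out)) = 26.6 × (4.94/1.9324)^(-3.0822) = 1.4740 mg.
C = m/V = 1.4740/1.9324 = 0.76277 mg/m³.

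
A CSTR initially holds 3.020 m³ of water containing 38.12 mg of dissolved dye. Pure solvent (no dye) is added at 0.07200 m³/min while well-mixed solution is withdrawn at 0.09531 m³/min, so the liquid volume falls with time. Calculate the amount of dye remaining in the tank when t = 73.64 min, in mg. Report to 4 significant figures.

1.228 mg

Total volume: dV/dt = Q_in − Q_out = -0.0233100 m³/min, so V(t) = 3.020 − 0.0233100 t and V(73.64) = 1.30345 m³.
Solute balance: dm/dt = 0 − Q_out C = −Q_out m/V(t).
Separate: dm/m = −Q_out dt/V(t) ⇒ ln(m/m₀) = −(Q_out/(Q_in−Q_out)) ln(V/V₀).
m = m₀ (V₀/V)^(Q_out/(Q_in−Q_out)) = 38.12 × (3.020/1.30345)^(-4.08880) = 1.22772 mg.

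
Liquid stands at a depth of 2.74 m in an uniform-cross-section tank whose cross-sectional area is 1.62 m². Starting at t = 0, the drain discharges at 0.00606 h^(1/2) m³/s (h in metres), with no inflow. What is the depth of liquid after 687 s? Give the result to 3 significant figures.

0.137 m

A dh/dt = −Q_out = −0.00606 √h.
This is separable: 2 d(√h)/dt = −0.00606/A, so √h = √h₀ − (0.00606/(2A)) t.
√h = √2.74 − 0.00606·687/(2·1.62) = 1.6553 − 1.2849 = 0.37035.
h = 0.37035² = 0.13716 m.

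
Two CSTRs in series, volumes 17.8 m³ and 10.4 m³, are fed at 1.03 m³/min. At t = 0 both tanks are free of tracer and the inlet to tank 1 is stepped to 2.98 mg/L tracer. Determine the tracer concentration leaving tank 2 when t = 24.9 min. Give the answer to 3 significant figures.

Each tank obeys Vᵢ dCᵢ/dt = Q(Cᵢ₋₁ − Cᵢ), so τᵢ = Vᵢ/Q.
τ₁ = 17.8/1.03 = 17.282 min; τ₂ = 10.4/1.03 = 10.097 min.
Tank 1: C₁ = C_in(1 − e^(−t/τ₁)). Tank 2 (τ₁ ≠ τ₂): C₂ = C_in[1 − (τ₁ e^(−t/τ₁) − τ₂ e^(−t/τ₂))/(τ₁ − τ₂)].
At t = 24.9: e^(−t/τ₁) = 0.23673, e^(−t/τ₂) = 0.084919.
C₂ = 2.98·[1 − (17.282·0.23673 − 10.097·0.084919)/(7.1845)] = 2.98·0.54992 = 1.6388 mg/L.

1.64 mg/L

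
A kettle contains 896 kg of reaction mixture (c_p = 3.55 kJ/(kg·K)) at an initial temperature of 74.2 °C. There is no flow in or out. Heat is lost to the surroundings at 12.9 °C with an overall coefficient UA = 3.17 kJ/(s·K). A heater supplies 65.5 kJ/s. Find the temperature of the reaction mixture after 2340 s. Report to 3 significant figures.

37.5 °C

Lumped-capacitance energy balance: M c_p dT/dt = UA(T_amb − T) + Q̇.
dT/dt = (T_ss − T)/τ with T_ss = T_amb + Q̇/UA = 12.9 + 65.5/3.17 = 33.562 °C, τ = M c_p/UA = 896·3.55/3.17 = 1003.4 s.
Integrating: T(t) = T_ss + (T₀ − T_ss) e^(−t/τ).
T(2340) = 33.562 + (40.638)·0.097096 = 37.508 °C.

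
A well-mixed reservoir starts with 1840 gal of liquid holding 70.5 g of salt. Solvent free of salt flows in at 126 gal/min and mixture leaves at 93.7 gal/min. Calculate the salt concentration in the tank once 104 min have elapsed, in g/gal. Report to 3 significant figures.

0.000666 g/gal

Let m(t) be the amount of salt. Volume: V(t) = V₀ + (Q_in − Q_out) t = 1840 + 32.300 t; V(104) = 5199.2 gal.
Solute balance: dm/dt = 0 − Q_out C = −Q_out m/V(t).
dm/m = −Q_out dt/(V₀ + 32.300 t); integrating gives ln(m/m₀) = −(Q_out/(Q_in−Q_out)) ln(V/V₀).
m = m₀ (V₀/V)^(Q_out/(Q_in−Q_out)) = 70.5 × (1840/5199.2)^(2.9009) = 3.4636 g.
C = m/V = 3.4636/5199.2 = 0.00066618 g/gal.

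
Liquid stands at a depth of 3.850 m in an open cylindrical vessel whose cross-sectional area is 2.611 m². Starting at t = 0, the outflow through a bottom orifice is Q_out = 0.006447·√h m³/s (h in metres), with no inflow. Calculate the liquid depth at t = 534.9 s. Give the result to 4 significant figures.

1.695 m

With no inflow, A dh/dt = −0.006447 √h.
Separate and integrate: 2(√h − √h₀) = −(0.006447/A) t.
√h = √3.850 − 0.006447·534.9/(2·2.611) = 1.96214 − 0.660379 = 1.30176.
h = 1.30176² = 1.69459 m.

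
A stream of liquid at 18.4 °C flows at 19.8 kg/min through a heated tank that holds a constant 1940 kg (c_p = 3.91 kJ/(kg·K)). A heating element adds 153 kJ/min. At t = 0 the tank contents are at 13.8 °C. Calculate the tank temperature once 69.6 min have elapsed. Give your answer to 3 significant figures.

17.1 °C

Heat balance on the well-mixed liquid: M c_p dT/dt = ṁ c_p (T_in − T) + 153.
Rearrange: dT/dt = (T_ss − T)/τ with τ = M/ṁ = 97.980 min and T_ss = T_in + Q̇/(ṁ c_p) = 20.376 °C.
This is linear first-order; T(t) = T_ss + (T₀ − T_ss) e^(−t/τ).
T(69.6) = 20.376 + (-6.5763)·e^(−69.6/97.980) = 20.376 + (-6.5763)·0.49147 = 17.144 °C.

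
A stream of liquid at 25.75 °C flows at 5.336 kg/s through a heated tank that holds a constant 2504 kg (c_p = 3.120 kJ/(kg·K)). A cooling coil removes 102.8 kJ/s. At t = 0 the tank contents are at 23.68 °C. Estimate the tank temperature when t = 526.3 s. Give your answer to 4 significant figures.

20.91 °C

Unsteady energy balance on the tank contents: M c_p dT/dt = ṁ c_p (T_in − T) − 102.8.
Rearrange: dT/dt = (T_ss − T)/τ with τ = M/ṁ = 469.265 s and T_ss = T_in − Q̇/(ṁ c_p) = 19.5752 °C.
Integrating: T(t) = T_ss + (T₀ − T_ss) e^(−t/τ).
T(526.3) = 19.5752 + (4.10480)·e^(−526.3/469.265) = 19.5752 + (4.10480)·0.325778 = 20.9125 °C.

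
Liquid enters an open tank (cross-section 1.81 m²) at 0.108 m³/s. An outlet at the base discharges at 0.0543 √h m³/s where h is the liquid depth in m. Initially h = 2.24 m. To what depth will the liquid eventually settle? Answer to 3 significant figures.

Level balance: A dh/dt = 0.108 − 0.0543 √h. Setting dh/dt = 0:
Q_in = 0.0543 √h_ss ⇒ √h_ss = 0.108/0.0543 = 1.9890.
h_ss = 1.9890² = 3.9559 m. (Since h₀ = 2.24 m < h_ss, the level will rise toward this value.)

3.96 m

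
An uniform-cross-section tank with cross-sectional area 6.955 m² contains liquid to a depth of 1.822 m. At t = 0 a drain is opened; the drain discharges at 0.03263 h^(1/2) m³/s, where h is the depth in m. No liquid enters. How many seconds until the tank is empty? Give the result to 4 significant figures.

Volume balance on the tank: A dh/dt = −0.03263 √h.
Separate and integrate: 2(√h − √h₀) = −(0.03263/A) t.
Tank is empty when √h = 0: t_empty = 2A√h₀/0.03263.
t_empty = 2·6.955·√1.822/0.03263 = 13.9100·1.34981/0.03263 = 575.419 s.

575.4 s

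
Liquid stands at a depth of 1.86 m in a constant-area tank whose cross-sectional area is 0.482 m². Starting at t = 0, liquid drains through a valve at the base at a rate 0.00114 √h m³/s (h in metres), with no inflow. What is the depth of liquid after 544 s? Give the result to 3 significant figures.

With no inflow, A dh/dt = −0.00114 √h.
∫ h^(−1/2) dh = −(0.00114/A) ∫ dt, giving 2√h = 2√h₀ − (0.00114/A) t.
√h = √1.86 − 0.00114·544/(2·0.482) = 1.3638 − 0.64332 = 0.72050.
h = 0.72050² = 0.51912 m.

0.519 m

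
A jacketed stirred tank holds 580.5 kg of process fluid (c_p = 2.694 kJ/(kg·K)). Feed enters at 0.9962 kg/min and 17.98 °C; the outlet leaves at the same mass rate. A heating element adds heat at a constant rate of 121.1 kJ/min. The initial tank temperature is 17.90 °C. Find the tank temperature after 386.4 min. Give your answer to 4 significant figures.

39.81 °C

First-law balance (no shaft work): M c_p dT/dt = ṁ c_p (T_in − T) + 121.1.
Rearrange: dT/dt = (T_ss − T)/τ with τ = M/ṁ = 582.714 min and T_ss = T_in + Q̇/(ṁ c_p) = 63.1032 °C.
Integrating: T(t) = T_ss + (T₀ − T_ss) e^(−t/τ).
T(386.4) = 63.1032 + (-45.2032)·e^(−386.4/582.714) = 63.1032 + (-45.2032)·0.515250 = 39.8123 °C.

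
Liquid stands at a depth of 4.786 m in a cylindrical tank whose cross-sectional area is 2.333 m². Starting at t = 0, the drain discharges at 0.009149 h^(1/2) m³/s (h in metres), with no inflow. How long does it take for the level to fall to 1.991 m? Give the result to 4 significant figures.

With no inflow, A dh/dt = −0.009149 √h.
∫ h^(−1/2) dh = −(0.009149/A) ∫ dt, giving 2√h = 2√h₀ − (0.009149/A) t.
t = 2A(√h₀ − √h)/0.009149 = 2·2.333·(√4.786 − √1.991)/0.009149
  = 4.66600 × (2.18769 − 1.41103) / 0.009149 = 396.100 s.

396.1 s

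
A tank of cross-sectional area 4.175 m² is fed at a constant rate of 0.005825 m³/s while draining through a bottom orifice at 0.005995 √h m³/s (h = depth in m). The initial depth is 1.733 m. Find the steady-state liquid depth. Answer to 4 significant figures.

0.9441 m

Volume balance on the tank: A dh/dt = Q_in − 0.005995 √h. At steady state dh/dt = 0:
Q_in = 0.005995 √h_ss ⇒ √h_ss = 0.005825/0.005995 = 0.971643.
h_ss = 0.971643² = 0.944090 m. (Since h₀ = 1.733 m > h_ss, the level will fall toward this value.)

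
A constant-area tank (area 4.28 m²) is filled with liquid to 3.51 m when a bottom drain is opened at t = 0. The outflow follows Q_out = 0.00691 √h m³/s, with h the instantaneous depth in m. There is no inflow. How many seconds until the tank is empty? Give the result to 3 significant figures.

With no inflow, A dh/dt = −0.00691 √h.
This is separable: 2 d(√h)/dt = −0.00691/A, so √h = √h₀ − (0.00691/(2A)) t.
Tank is empty when √h = 0: t_empty = 2A√h₀/0.00691.
t_empty = 2·4.28·√3.51/0.00691 = 8.5600·1.8735/0.00691 = 2320.9 s.

2320 s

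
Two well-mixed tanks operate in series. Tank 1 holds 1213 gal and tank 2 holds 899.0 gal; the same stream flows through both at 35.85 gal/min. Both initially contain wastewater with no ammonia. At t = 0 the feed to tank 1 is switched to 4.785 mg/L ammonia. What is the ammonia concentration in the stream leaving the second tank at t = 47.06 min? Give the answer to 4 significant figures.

2.282 mg/L

Each tank obeys Vᵢ dCᵢ/dt = Q(Cᵢ₋₁ − Cᵢ), so τᵢ = Vᵢ/Q.
τ₁ = 1213/35.85 = 33.8354 min; τ₂ = 899.0/35.85 = 25.0767 min.
Solving the cascade with C₁(0)=C₂(0)=0 gives C₂(t) = C_in[1 − (τ₁ e^(−t/τ₁) − τ₂ e^(−t/τ₂))/(τ₁ − τ₂)].
At t = 47.06: e^(−t/τ₁) = 0.248864, e^(−t/τ₂) = 0.153103.
C₂ = 4.785·[1 − (33.8354·0.248864 − 25.0767·0.153103)/(8.75872)] = 4.785·0.476969 = 2.28230 mg/L.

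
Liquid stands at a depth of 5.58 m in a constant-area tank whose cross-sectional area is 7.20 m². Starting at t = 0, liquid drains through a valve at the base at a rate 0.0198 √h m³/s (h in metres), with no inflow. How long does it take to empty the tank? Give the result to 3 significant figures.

1720 s

Volume balance on the tank: A dh/dt = −0.0198 √h.
This is separable: 2 d(√h)/dt = −0.0198/A, so √h = √h₀ − (0.0198/(2A)) t.
Set h = 0: 2√h₀ = (0.0198/A) t_empty ⇒ t_empty = 2A√h₀/0.0198.
t_empty = 2·7.20·√5.58/0.0198 = 14.400·2.3622/0.0198 = 1718.0 s.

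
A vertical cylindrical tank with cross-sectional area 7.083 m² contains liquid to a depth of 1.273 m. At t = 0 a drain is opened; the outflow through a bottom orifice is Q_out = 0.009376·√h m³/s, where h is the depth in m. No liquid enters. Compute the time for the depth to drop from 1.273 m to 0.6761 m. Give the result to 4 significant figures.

With no inflow, A dh/dt = −0.009376 √h.
This is separable: 2 d(√h)/dt = −0.009376/A, so √h = √h₀ − (0.009376/(2A)) t.
t = 2A(√h₀ − √h)/0.009376 = 2·7.083·(√1.273 − √0.6761)/0.009376
  = 14.1660 × (1.12827 − 0.822253) / 0.009376 = 462.359 s.

462.4 s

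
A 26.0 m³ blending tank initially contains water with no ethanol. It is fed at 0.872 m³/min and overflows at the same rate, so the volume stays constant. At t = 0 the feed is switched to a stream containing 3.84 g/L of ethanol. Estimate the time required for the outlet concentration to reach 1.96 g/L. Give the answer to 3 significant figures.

Species balance on the tank: V dC/dt = Q(C_in − C), so τ = V/Q = 29.817 min.
C(t) = C_in + (C₀ − C_in) e^(−t/τ). Set C = 1.96 and solve for t:
e^(−t/τ) = (C − C_in)/(C₀ − C_in) = (1.96 − 3.84)/(0 − 3.84) = 0.48958
t = −τ ln(…) = 29.817 × 0.71420 = 21.295 min.

21.3 min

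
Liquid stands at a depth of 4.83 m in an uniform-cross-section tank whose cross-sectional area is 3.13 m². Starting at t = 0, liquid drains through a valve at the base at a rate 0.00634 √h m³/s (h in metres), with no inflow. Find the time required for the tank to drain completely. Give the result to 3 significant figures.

2170 s

Unsteady balance on liquid volume: A dh/dt = −0.00634 √h.
This is separable: 2 d(√h)/dt = −0.00634/A, so √h = √h₀ − (0.00634/(2A)) t.
Tank is empty when √h = 0: t_empty = 2A√h₀/0.00634.
t_empty = 2·3.13·√4.83/0.00634 = 6.2600·2.1977/0.00634 = 2170.0 s.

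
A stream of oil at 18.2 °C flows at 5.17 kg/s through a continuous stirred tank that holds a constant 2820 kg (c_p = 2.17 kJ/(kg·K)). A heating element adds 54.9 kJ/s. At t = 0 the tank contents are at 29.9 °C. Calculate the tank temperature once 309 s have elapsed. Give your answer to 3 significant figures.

Heat balance on the well-mixed liquid: M c_p dT/dt = ṁ c_p (T_in − T) + 54.9.
τ = M/ṁ = 545.45 s; T_ss = T_in + Q̇/(ṁ c_p) = 18.2 + 54.9/(5.17·2.17) = 23.094 °C.
This is linear first-order; T(t) = T_ss + (T₀ − T_ss) e^(−t/τ).
T(309) = 23.094 + (6.8065)·e^(−309/545.45) = 23.094 + (6.8065)·0.56751 = 26.956 °C.

27.0 °C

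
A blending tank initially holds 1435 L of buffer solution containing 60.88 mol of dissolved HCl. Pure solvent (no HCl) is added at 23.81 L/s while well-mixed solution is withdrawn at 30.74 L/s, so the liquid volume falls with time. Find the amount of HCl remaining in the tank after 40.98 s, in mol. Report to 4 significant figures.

Total volume: dV/dt = Q_in − Q_out = -6.93000 L/s, so V(t) = 1435 − 6.93000 t and V(40.98) = 1151.01 L.
Solute balance: dm/dt = 0 − Q_out C = −Q_out m/V(t).
Separate: dm/m = −Q_out dt/V(t) ⇒ ln(m/m₀) = −(Q_out/(Q_in−Q_out)) ln(V/V₀).
m = m₀ (V₀/V)^(Q_out/(Q_in−Q_out)) = 60.88 × (1435/1151.01)^(-4.43579) = 22.8899 mol.

22.89 mol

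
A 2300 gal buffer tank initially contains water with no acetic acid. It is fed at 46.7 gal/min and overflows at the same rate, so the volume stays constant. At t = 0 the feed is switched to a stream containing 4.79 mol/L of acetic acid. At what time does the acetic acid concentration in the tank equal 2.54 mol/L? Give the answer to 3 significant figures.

37.2 min

Transient balance on the dissolved component: V dC/dt = Q(C_in − C), so τ = V/Q = 49.251 min.
C(t) = C_in + (C₀ − C_in) e^(−t/τ). Set C = 2.54 and solve for t:
e^(−t/τ) = (C − C_in)/(C₀ − C_in) = (2.54 − 4.79)/(0 − 4.79) = 0.46973
t = −τ ln(…) = 49.251 × 0.75560 = 37.214 min.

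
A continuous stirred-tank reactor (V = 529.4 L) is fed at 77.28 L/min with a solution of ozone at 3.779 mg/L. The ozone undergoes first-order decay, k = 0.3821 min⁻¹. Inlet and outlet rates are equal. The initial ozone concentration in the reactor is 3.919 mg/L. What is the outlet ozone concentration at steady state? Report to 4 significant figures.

1.045 mg/L

Species balance: V dC/dt = Q C_in − Q C − k V C.
At steady state: 0 = Q C_in − (Q + kV) C_ss, so C_ss = Q C_in/(Q + kV).
C_ss = 77.28·3.779/(77.28 + 0.3821·529.4) = 292.041/279.564 = 1.04463 mg/L.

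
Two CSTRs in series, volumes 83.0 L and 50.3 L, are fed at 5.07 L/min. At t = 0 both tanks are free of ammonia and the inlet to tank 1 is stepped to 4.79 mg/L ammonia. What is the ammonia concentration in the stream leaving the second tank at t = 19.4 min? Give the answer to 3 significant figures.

Species balance on tank i: dCᵢ/dt = (Cᵢ₋₁ − Cᵢ)/τᵢ with τᵢ = Vᵢ/Q.
τ₁ = 83.0/5.07 = 16.371 min; τ₂ = 50.3/5.07 = 9.9211 min.
Tank 1: C₁ = C_in(1 − e^(−t/τ₁)). Tank 2 (τ₁ ≠ τ₂): C₂ = C_in[1 − (τ₁ e^(−t/τ₁) − τ₂ e^(−t/τ₂))/(τ₁ − τ₂)].
At t = 19.4: e^(−t/τ₁) = 0.30574, e^(−t/τ₂) = 0.14150.
C₂ = 4.79·[1 − (16.371·0.30574 − 9.9211·0.14150)/(6.4497)] = 4.79·0.44164 = 2.1155 mg/L.

2.12 mg/L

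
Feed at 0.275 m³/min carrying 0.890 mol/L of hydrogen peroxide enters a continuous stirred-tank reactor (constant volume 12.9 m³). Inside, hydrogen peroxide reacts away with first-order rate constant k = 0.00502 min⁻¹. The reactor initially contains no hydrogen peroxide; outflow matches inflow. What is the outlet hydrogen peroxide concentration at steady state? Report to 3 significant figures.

0.720 mol/L

V dC/dt = Q(C_in − C) − k V C.
At steady state: 0 = Q C_in − (Q + kV) C_ss, so C_ss = Q C_in/(Q + kV).
C_ss = 0.275·0.890/(0.275 + 0.00502·12.9) = 0.24475/0.33976 = 0.72037 mol/L.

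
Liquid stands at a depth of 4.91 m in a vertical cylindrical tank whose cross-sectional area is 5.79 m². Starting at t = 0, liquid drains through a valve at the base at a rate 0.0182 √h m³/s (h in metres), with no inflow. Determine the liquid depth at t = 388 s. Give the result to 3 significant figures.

2.58 m

A dh/dt = −Q_out = −0.0182 √h.
This is separable: 2 d(√h)/dt = −0.0182/A, so √h = √h₀ − (0.0182/(2A)) t.
√h = √4.91 − 0.0182·388/(2·5.79) = 2.2159 − 0.60981 = 1.6060.
h = 1.6060² = 2.5794 m.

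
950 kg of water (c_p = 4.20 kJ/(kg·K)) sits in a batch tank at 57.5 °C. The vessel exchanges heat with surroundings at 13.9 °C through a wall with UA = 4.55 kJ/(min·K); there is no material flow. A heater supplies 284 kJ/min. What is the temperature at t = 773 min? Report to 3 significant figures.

First-law balance (no shaft work): M c_p dT/dt = −UA(T − T_amb) + Q̇.
dT/dt = (T_ss − T)/τ with T_ss = T_amb + Q̇/UA = 13.9 + 284/4.55 = 76.318 °C, τ = M c_p/UA = 950·4.20/4.55 = 876.92 min.
This is linear first-order; T(t) = T_ss + (T₀ − T_ss) e^(−t/τ).
T(773) = 76.318 + (-18.818)·0.41416 = 68.524 °C.

68.5 °C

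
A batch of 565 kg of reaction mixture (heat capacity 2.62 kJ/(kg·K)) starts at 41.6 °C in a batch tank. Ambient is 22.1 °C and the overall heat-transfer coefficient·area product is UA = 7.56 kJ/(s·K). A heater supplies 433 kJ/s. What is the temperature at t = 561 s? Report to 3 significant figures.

77.2 °C

Lumped-capacitance energy balance: M c_p dT/dt = UA(T_amb − T) + Q̇.
dT/dt = (T_ss − T)/τ with T_ss = T_amb + Q̇/UA = 22.1 + 433/7.56 = 79.375 °C, τ = M c_p/UA = 565·2.62/7.56 = 195.81 s.
Solution: T(t) = T_ss + (T₀ − T_ss) e^(−t/τ).
T(561) = 79.375 + (-37.775)·0.056979 = 77.223 °C.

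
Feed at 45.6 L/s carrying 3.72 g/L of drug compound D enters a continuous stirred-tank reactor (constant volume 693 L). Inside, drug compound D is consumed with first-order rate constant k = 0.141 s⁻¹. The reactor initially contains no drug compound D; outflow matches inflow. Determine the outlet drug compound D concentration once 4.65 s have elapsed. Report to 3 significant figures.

Accumulation = in − out − consumed: V dC/dt = Q C_in − Q C − k V C.
dC/dt = (Q/V) C_in − (Q/V + k) C; effective rate a = Q/V + k = 0.065801 + 0.141 = 0.20680 s⁻¹.
C_ss = Q C_in/(Q + kV) = 1.1836 g/L; C(t) = C_ss + (C₀ − C_ss) e^(−a t).
C(4.65) = 1.1836 + (-1.1836)·e^(−0.20680·4.65) = 1.1836 + (-1.1836)·0.38227 = 0.73117 g/L.

0.731 g/L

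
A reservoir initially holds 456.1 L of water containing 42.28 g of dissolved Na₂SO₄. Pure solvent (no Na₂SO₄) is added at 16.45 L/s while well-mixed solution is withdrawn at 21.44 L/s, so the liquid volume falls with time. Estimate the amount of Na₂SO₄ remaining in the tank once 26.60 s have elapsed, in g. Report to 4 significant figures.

Total volume: dV/dt = Q_in − Q_out = -4.99000 L/s, so V(t) = 456.1 − 4.99000 t and V(26.60) = 323.366 L.
No Na₂SO₄ enters, so dm/dt = −Q_out · (m/V).
Separate: dm/m = −Q_out dt/V(t) ⇒ ln(m/m₀) = −(Q_out/(Q_in−Q_out)) ln(V/V₀).
m = m₀ (V₀/V)^(Q_out/(Q_in−Q_out)) = 42.28 × (456.1/323.366)^(-4.29659) = 9.64653 g.

9.647 g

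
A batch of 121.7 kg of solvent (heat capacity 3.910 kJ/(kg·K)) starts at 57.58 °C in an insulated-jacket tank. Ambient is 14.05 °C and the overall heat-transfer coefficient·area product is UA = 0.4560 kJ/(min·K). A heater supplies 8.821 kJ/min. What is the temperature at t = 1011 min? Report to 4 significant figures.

Lumped-capacitance energy balance: M c_p dT/dt = UA(T_amb − T) + Q̇.
dT/dt = (T_ss − T)/τ with T_ss = T_amb + Q̇/UA = 14.05 + 8.821/0.4560 = 33.3943 °C, τ = M c_p/UA = 121.7·3.910/0.4560 = 1043.52 min.
T approaches T_ss exponentially: T(t) = T_ss + (T₀ − T_ss) e^(−t/τ).
T(1011) = 33.3943 + (24.1857)·0.379526 = 42.5734 °C.

42.57 °C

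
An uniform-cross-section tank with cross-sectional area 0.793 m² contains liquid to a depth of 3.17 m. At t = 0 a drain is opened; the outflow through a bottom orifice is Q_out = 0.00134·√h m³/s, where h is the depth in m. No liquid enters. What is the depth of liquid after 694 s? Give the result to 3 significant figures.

1.43 m

Mass balance (ρ constant): A dh/dt = −0.00134 √h.
This is separable: 2 d(√h)/dt = −0.00134/A, so √h = √h₀ − (0.00134/(2A)) t.
√h = √3.17 − 0.00134·694/(2·0.793) = 1.7804 − 0.58636 = 1.1941.
h = 1.1941² = 1.4259 m.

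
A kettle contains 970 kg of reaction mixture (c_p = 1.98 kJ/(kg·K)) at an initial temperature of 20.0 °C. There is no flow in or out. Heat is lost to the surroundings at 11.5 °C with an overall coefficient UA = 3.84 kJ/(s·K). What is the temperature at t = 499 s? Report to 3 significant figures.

14.6 °C

Lumped-capacitance energy balance: M c_p dT/dt = UA(T_amb − T).
dT/dt = (T_ss − T)/τ with T_ss = T_amb = 11.500 °C, τ = M c_p/UA = 970·1.98/3.84 = 500.16 s.
Integrating: T(t) = T_ss + (T₀ − T_ss) e^(−t/τ).
T(499) = 11.500 + (8.5000)·0.36873 = 14.634 °C.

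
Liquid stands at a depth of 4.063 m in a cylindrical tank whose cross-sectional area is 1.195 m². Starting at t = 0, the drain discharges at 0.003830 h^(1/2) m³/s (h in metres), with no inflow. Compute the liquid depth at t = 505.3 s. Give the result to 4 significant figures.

1.454 m

With no inflow, A dh/dt = −0.003830 √h.
Separate and integrate: 2(√h − √h₀) = −(0.003830/A) t.
√h = √4.063 − 0.003830·505.3/(2·1.195) = 2.01569 − 0.809749 = 1.20594.
h = 1.20594² = 1.45429 m.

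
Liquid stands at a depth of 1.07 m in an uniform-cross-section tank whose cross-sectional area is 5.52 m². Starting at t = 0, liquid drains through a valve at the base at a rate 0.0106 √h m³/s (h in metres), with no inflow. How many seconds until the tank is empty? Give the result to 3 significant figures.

1080 s

Volume balance on the tank: A dh/dt = −0.0106 √h.
∫ h^(−1/2) dh = −(0.0106/A) ∫ dt, giving 2√h = 2√h₀ − (0.0106/A) t.
Tank is empty when √h = 0: t_empty = 2A√h₀/0.0106.
t_empty = 2·5.52·√1.07/0.0106 = 11.040·1.0344/0.0106 = 1077.3 s.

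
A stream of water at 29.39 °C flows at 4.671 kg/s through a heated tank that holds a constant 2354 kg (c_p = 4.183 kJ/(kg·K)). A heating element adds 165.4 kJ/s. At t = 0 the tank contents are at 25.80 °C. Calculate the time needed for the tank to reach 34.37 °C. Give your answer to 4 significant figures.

M c_p dT/dt = ṁ c_p (T_in − T) + Q̇.
τ = M/ṁ = 503.961 s; T_ss = T_in + Q̇/(ṁ c_p) = 37.8552 °C.
T(t) = T_ss + (T₀ − T_ss) e^(−t/τ). Set T = 34.37:
e^(−t/τ) = (34.37 − 37.8552)/(25.80 − 37.8552) = 0.289104
t = −503.961 · ln(0.289104) = 625.399 s.

625.4 s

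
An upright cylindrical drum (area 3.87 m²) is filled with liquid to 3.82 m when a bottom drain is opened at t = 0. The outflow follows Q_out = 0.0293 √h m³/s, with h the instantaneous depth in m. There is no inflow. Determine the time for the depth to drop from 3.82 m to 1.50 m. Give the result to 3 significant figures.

193 s

A dh/dt = −Q_out = −0.0293 √h.
This is separable: 2 d(√h)/dt = −0.0293/A, so √h = √h₀ − (0.0293/(2A)) t.
t = 2A(√h₀ − √h)/0.0293 = 2·3.87·(√3.82 − √1.50)/0.0293
  = 7.7400 × (1.9545 − 1.2247) / 0.0293 = 192.77 s.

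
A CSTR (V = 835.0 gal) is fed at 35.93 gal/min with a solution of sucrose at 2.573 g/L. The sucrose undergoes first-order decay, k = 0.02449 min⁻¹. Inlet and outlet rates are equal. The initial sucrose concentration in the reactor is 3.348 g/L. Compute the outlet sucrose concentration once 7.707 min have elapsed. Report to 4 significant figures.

2.655 g/L

Accumulation = in − out − consumed: V dC/dt = Q C_in − Q C − k V C.
dC/dt = (Q/V) C_in − (Q/V + k) C; effective rate a = Q/V + k = 0.0430299 + 0.02449 = 0.0675199 min⁻¹.
C_ss = Q C_in/(Q + kV) = 1.63975 g/L; C(t) = C_ss + (C₀ − C_ss) e^(−a t).
C(7.707) = 1.63975 + (1.70825)·e^(−0.0675199·7.707) = 1.63975 + (1.70825)·0.594297 = 2.65496 g/L.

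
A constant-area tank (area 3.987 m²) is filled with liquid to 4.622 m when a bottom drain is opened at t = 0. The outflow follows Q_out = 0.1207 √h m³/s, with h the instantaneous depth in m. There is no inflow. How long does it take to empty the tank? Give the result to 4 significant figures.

Unsteady balance on liquid volume: A dh/dt = −0.1207 √h.
This is separable: 2 d(√h)/dt = −0.1207/A, so √h = √h₀ − (0.1207/(2A)) t.
Set h = 0: 2√h₀ = (0.1207/A) t_empty ⇒ t_empty = 2A√h₀/0.1207.
t_empty = 2·3.987·√4.622/0.1207 = 7.97400·2.14988/0.1207 = 142.031 s.

142.0 s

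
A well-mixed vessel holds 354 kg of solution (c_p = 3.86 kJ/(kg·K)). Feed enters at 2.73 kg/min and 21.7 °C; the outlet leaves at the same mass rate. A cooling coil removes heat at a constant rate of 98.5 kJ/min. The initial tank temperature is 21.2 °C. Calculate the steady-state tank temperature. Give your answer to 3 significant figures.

M c_p dT/dt = ṁ c_p (T_in − T) − Q̇.
At steady state dT/dt = 0 ⇒ T_ss = T_in − Q̇/(ṁ c_p) = 21.7 − 98.5/(2.73·3.86) = 12.353 °C.

12.4 °C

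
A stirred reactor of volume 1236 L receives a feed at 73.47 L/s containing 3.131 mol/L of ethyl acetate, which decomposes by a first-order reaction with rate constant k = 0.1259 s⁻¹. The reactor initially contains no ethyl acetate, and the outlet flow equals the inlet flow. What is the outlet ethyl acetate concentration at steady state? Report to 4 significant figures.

Accumulation = in − out − consumed: V dC/dt = Q C_in − Q C − k V C.
At steady state: 0 = Q C_in − (Q + kV) C_ss, so C_ss = Q C_in/(Q + kV).
C_ss = 73.47·3.131/(73.47 + 0.1259·1236) = 230.035/229.082 = 1.00416 mol/L.

1.004 mol/L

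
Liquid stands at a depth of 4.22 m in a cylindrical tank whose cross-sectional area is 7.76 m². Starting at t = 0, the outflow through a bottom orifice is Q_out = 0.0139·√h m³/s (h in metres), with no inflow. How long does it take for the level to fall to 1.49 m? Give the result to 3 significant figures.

Volume balance on the tank: A dh/dt = −0.0139 √h.
∫ h^(−1/2) dh = −(0.0139/A) ∫ dt, giving 2√h = 2√h₀ − (0.0139/A) t.
t = 2A(√h₀ − √h)/0.0139 = 2·7.76·(√4.22 − √1.49)/0.0139
  = 15.520 × (2.0543 − 1.2207) / 0.0139 = 930.76 s.

931 s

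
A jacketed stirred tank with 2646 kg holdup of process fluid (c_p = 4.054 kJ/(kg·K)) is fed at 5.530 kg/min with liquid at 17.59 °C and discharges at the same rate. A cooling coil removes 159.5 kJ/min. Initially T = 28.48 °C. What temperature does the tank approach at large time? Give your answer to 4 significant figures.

M c_p dT/dt = ṁ c_p (T_in − T) − Q̇.
At steady state dT/dt = 0 ⇒ T_ss = T_in − Q̇/(ṁ c_p) = 17.59 − 159.5/(5.530·4.054) = 10.4754 °C.

10.48 °C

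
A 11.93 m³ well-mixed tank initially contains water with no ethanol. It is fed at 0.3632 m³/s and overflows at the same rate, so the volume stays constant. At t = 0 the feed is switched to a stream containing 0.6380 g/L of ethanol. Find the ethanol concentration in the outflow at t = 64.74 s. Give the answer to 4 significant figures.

0.5491 g/L

Transient balance on the dissolved component: V dC/dt = Q(C_in − C).
So dC/dt = (C_in − C)/τ with τ = V/Q = 11.93/0.3632 = 32.8469 s.
Integrating: C(t) = C_in + (C₀ − C_in) e^(−t/τ).
C(64.74) = 0.6380 + (0 − 0.6380)·e^(−64.74/32.8469) = 0.6380 + (-0.638000)·0.139323 = 0.549112 g/L.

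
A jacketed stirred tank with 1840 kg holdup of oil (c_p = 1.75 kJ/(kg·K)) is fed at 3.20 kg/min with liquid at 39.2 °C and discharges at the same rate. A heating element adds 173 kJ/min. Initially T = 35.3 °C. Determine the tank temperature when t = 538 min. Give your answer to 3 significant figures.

56.4 °C

M c_p dT/dt = ṁ c_p (T_in − T) + Q̇.
τ = M/ṁ = 575.00 min; T_ss = T_in + Q̇/(ṁ c_p) = 39.2 + 173/(3.20·1.75) = 70.093 °C.
T approaches T_ss exponentially: T(t) = T_ss + (T₀ − T_ss) e^(−t/τ).
T(538) = 70.093 + (-34.793)·e^(−538/575.00) = 70.093 + (-34.793)·0.39233 = 56.443 °C.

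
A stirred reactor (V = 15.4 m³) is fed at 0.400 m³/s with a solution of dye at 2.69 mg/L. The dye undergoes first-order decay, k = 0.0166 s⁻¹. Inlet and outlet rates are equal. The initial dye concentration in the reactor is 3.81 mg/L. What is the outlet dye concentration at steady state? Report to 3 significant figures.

1.64 mg/L

Species balance: V dC/dt = Q C_in − Q C − k V C.
At steady state: 0 = Q C_in − (Q + kV) C_ss, so C_ss = Q C_in/(Q + kV).
C_ss = 0.400·2.69/(0.400 + 0.0166·15.4) = 1.0760/0.65564 = 1.6411 mg/L.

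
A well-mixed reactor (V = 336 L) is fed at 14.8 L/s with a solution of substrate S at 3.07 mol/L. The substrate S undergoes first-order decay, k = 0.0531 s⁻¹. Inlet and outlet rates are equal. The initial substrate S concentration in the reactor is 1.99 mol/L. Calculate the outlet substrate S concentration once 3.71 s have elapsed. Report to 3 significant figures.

V dC/dt = Q(C_in − C) − k V C.
This is linear with rate a = Q/V + k = 0.097148 s⁻¹.
C_ss = Q C_in/(Q + kV) = 1.3920 mol/L; C(t) = C_ss + (C₀ − C_ss) e^(−a t).
C(3.71) = 1.3920 + (0.59803)·e^(−0.097148·3.71) = 1.3920 + (0.59803)·0.69738 = 1.8090 mol/L.

1.81 mol/L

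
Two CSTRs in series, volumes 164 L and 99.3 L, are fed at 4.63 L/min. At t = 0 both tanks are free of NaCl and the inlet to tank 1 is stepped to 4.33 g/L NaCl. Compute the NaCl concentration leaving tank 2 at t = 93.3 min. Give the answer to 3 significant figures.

Time constants: τᵢ = Vᵢ/Q for each well-mixed tank.
τ₁ = 164/4.63 = 35.421 min; τ₂ = 99.3/4.63 = 21.447 min.
Tank 1: C₁ = C_in(1 − e^(−t/τ₁)). Tank 2 (τ₁ ≠ τ₂): C₂ = C_in[1 − (τ₁ e^(−t/τ₁) − τ₂ e^(−t/τ₂))/(τ₁ − τ₂)].
At t = 93.3: e^(−t/τ₁) = 0.071789, e^(−t/τ₂) = 0.012904.
C₂ = 4.33·[1 − (35.421·0.071789 − 21.447·0.012904)/(13.974)] = 4.33·0.83783 = 3.6278 g/L.

3.63 g/L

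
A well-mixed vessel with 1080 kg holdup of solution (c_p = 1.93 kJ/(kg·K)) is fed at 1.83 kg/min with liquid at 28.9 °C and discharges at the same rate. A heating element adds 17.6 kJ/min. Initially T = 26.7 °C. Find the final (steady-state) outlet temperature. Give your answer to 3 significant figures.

33.9 °C

M c_p dT/dt = ṁ c_p (T_in − T) + Q̇.
At steady state dT/dt = 0 ⇒ T_ss = T_in + Q̇/(ṁ c_p) = 28.9 + 17.6/(1.83·1.93) = 33.883 °C.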